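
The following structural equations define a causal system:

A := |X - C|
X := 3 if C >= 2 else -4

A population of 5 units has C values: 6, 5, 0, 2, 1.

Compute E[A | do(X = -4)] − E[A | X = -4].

2.3

Under do(X=-4), X's equation is replaced by X=-4 for every unit. Per-unit A: 10, 9, 4, 6, 5. Mean = 6.8.
Observing X=-4 restricts to units where X's equation naturally yields -4: C ∈ {0, 1}. In that subpopulation A = 4, 5, mean 4.5.
Difference = 6.8 − 4.5 = 2.3.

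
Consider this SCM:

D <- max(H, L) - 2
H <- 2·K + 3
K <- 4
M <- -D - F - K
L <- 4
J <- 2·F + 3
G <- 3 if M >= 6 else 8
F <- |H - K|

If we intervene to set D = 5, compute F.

Intervening sets D = 5 and removes its equation (D <- max(H, L) - 2).
No directed path runs from D to F, so F keeps its natural value.
H = 2·K + 3  [with K=4]  = 11
F = |H - K|  [with H=11, K=4]  = 7

7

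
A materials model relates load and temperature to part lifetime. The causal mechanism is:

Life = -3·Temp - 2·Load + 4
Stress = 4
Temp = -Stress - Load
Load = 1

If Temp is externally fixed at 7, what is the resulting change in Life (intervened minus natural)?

-36

The intervention breaks the incoming arrows to Temp: Temp = -Stress - Load no longer applies, and Temp = 7.
Life = -3·Temp - 2·Load + 4  [with Temp=7, Load=1]  = -19
Without intervention: Temp = -Stress - Load  [with Stress=4, Load=1]  = -5; Life = -3·Temp - 2·Load + 4  [with Temp=-5, Load=1]  = 17.
Change = -19 − 17 = -36.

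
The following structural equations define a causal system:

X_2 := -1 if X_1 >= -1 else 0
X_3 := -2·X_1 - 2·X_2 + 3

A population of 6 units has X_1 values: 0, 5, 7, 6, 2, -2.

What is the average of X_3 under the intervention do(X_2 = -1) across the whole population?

-1

The intervention sets X_2=-1 in all 6 units regardless of X_1. Recomputing X_3 per unit gives 5, -5, -9, -7, 1, 9; average -1.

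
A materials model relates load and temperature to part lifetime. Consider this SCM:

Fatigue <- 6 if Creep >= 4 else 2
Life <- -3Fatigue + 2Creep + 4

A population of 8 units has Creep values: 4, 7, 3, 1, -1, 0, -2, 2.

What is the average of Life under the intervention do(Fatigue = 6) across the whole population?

Under do(Fatigue=6), Fatigue's equation is replaced by Fatigue=6 for every unit. Per-unit Life: -6, 0, -8, -12, -16, -14, -18, -10. Mean = -10.5.

-10.5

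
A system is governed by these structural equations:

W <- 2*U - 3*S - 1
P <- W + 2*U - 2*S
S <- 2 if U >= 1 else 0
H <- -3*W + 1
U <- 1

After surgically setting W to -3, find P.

The intervention breaks the incoming arrows to W: W <- 2*U - 3*S - 1 no longer applies, and W = -3.
S = 2 if U >= 1 else 0  [with U=1]  = 2
P = W + 2*U - 2*S  [with W=-3, U=1, S=2]  = -5

-5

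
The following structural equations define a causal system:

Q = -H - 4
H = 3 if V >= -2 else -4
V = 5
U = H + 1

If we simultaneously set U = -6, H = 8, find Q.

-12

The joint intervention fixes U = -6, H = 8, removing each variable's own equation.
Q = -H - 4  [with H=8]  = -12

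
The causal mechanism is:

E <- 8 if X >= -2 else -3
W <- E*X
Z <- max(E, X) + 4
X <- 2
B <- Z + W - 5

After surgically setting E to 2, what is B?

do(E=2) replaces the equation E <- 8 if X >= -2 else -3 with the constant E = 2.
Z = max(E, X) + 4  [with E=2, X=2]  = 6
W = E*X  [with E=2, X=2]  = 4
B = Z + W - 5  [with Z=6, W=4]  = 5

5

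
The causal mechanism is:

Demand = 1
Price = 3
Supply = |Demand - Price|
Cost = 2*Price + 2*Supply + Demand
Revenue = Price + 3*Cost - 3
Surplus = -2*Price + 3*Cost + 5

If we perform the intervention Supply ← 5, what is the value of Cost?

The intervention breaks the incoming arrows to Supply: Supply = |Demand - Price| no longer applies, and Supply = 5.
Cost = 2*Price + 2*Supply + Demand  [with Price=3, Supply=5, Demand=1]  = 17

17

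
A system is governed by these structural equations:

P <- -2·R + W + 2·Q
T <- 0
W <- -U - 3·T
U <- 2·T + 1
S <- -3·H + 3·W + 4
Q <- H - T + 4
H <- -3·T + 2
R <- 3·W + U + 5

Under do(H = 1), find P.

The intervention breaks the incoming arrows to H: H <- -3·T + 2 no longer applies, and H = 1.
U = 2·T + 1  [with T=0]  = 1
W = -U - 3·T  [with U=1, T=0]  = -1
Q = H - T + 4  [with H=1, T=0]  = 5
R = 3·W + U + 5  [with W=-1, U=1]  = 3
P = -2·R + W + 2·Q  [with R=3, W=-1, Q=5]  = 3

3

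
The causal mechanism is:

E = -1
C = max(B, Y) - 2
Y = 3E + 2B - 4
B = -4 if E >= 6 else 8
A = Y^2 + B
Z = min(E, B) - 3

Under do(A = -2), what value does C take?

7

The intervention breaks the incoming arrows to A: A = Y^2 + B no longer applies, and A = -2.
Since C is not a descendant of the intervened variable, it is unaffected.
B = -4 if E >= 6 else 8  [with E=-1]  = 8
Y = 3E + 2B - 4  [with E=-1, B=8]  = 9
C = max(B, Y) - 2  [with B=8, Y=9]  = 7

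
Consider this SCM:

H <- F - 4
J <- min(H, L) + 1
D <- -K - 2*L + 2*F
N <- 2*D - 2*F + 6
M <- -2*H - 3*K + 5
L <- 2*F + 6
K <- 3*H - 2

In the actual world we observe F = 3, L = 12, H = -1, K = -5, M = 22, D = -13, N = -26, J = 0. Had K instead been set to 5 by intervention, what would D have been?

-23

Under do(K=5), the mechanism K <- 3*H - 2 is discarded; K is fixed at 5.
L = 2*F + 6  [with F=3]  = 12
D = -K - 2*L + 2*F  [with K=5, L=12, F=3]  = -23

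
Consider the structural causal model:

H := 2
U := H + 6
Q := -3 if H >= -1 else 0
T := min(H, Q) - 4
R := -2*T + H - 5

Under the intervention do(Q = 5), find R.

do(Q=5) replaces the equation Q := -3 if H >= -1 else 0 with the constant Q = 5.
T = min(H, Q) - 4  [with H=2, Q=5]  = -2
R = -2*T + H - 5  [with T=-2, H=2]  = 1

1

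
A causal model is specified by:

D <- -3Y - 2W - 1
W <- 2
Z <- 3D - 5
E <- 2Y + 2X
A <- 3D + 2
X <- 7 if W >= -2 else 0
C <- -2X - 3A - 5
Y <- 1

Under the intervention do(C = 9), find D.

-8

do(C=9) replaces the equation C <- -2X - 3A - 5 with the constant C = 9.
D is not downstream of the intervention, so its value is determined by the original equations.
D = -3Y - 2W - 1  [with Y=1, W=2]  = -8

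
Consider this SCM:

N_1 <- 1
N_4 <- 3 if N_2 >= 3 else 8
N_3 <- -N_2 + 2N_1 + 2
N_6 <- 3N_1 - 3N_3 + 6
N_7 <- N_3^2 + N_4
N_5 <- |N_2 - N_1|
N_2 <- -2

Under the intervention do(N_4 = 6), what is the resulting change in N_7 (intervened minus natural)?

-2

The intervention breaks the incoming arrows to N_4: N_4 <- 3 if N_2 >= 3 else 8 no longer applies, and N_4 = 6.
N_3 = -N_2 + 2N_1 + 2  [with N_2=-2, N_1=1]  = 6
N_7 = N_3^2 + N_4  [with N_3=6, N_4=6]  = 42
Without intervention: N_3 = -N_2 + 2N_1 + 2  [with N_2=-2, N_1=1]  = 6; N_4 = 3 if N_2 >= 3 else 8  [with N_2=-2]  = 8; N_7 = N_3^2 + N_4  [with N_3=6, N_4=8]  = 44.
Change = 42 − 44 = -2.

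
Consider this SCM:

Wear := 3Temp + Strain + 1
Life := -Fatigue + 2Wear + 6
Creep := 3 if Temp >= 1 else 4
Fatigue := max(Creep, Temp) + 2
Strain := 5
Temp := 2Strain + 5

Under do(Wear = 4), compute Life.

Under do(Wear=4), the mechanism Wear := 3Temp + Strain + 1 is discarded; Wear is fixed at 4.
Temp = 2Strain + 5  [with Strain=5]  = 15
Creep = 3 if Temp >= 1 else 4  [with Temp=15]  = 3
Fatigue = max(Creep, Temp) + 2  [with Creep=3, Temp=15]  = 17
Life = -Fatigue + 2Wear + 6  [with Fatigue=17, Wear=4]  = -3

-3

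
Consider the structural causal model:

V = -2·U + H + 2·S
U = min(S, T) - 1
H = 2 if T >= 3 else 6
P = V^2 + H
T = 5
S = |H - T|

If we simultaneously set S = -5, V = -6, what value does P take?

38

Setting S = -5, V = -6 by intervention discards those variables' equations.
H = 2 if T >= 3 else 6  [with T=5]  = 2
P = V^2 + H  [with V=-6, H=2]  = 38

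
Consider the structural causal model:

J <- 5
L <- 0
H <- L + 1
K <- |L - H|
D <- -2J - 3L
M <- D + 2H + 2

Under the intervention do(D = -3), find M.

1

The intervention breaks the incoming arrows to D: D <- -2J - 3L no longer applies, and D = -3.
H = L + 1  [with L=0]  = 1
M = D + 2H + 2  [with D=-3, H=1]  = 1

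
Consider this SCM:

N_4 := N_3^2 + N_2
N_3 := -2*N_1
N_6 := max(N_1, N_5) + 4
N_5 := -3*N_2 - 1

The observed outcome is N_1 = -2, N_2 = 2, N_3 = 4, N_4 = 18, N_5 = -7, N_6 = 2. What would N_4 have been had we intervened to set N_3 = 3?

The intervention breaks the incoming arrows to N_3: N_3 := -2*N_1 no longer applies, and N_3 = 3.
N_4 = N_3^2 + N_2  [with N_3=3, N_2=2]  = 11

11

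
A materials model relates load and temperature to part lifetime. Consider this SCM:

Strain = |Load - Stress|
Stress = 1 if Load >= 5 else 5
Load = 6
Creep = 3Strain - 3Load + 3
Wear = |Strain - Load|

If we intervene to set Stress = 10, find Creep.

Under do(Stress=10), the mechanism Stress = 1 if Load >= 5 else 5 is discarded; Stress is fixed at 10.
Strain = |Load - Stress|  [with Load=6, Stress=10]  = 4
Creep = 3Strain - 3Load + 3  [with Strain=4, Load=6]  = -3

-3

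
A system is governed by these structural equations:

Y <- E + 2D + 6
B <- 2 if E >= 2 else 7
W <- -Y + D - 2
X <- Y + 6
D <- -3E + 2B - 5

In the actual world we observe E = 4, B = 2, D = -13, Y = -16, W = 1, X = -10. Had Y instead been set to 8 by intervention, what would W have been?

-23

Intervening sets Y = 8 and removes its equation (Y <- E + 2D + 6).
B = 2 if E >= 2 else 7  [with E=4]  = 2
D = -3E + 2B - 5  [with E=4, B=2]  = -13
W = -Y + D - 2  [with Y=8, D=-13]  = -23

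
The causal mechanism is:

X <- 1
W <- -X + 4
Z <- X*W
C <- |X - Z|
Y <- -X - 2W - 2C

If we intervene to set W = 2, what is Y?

do(W=2) replaces the equation W <- -X + 4 with the constant W = 2.
Z = X*W  [with X=1, W=2]  = 2
C = |X - Z|  [with X=1, Z=2]  = 1
Y = -X - 2W - 2C  [with X=1, W=2, C=1]  = -7

-7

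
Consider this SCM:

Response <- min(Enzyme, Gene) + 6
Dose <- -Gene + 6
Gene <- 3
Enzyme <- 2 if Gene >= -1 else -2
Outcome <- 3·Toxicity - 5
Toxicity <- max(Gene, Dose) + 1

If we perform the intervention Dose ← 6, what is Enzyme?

The intervention breaks the incoming arrows to Dose: Dose <- -Gene + 6 no longer applies, and Dose = 6.
Since Enzyme is not a descendant of the intervened variable, it is unaffected.
Enzyme = 2 if Gene >= -1 else -2  [with Gene=3]  = 2

2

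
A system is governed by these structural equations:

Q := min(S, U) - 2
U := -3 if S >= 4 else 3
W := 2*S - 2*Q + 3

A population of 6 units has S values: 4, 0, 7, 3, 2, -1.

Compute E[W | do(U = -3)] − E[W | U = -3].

-6

do(U=-3) breaks U's dependence on S. With U=-3 fixed, W across the units is 21, 13, 27, 19, 17, 11, mean 18.
Conditioning on U=-3 selects the 2 unit(s) with S ∈ {4, 7}. Their W values: 21, 27. Mean = 24.
Difference = 18 − 24 = -6.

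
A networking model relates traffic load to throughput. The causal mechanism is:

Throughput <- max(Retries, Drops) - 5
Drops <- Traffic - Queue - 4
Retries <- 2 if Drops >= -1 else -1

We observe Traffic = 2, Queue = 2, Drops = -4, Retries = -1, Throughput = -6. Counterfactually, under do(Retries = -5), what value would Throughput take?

-9

Intervening sets Retries = -5 and removes its equation (Retries <- 2 if Drops >= -1 else -1).
Drops = Traffic - Queue - 4  [with Traffic=2, Queue=2]  = -4
Throughput = max(Retries, Drops) - 5  [with Retries=-5, Drops=-4]  = -9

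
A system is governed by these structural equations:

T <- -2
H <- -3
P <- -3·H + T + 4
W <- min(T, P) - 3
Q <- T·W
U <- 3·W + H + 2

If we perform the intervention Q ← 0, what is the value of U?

The intervention breaks the incoming arrows to Q: Q <- T·W no longer applies, and Q = 0.
Since U is not a descendant of the intervened variable, it is unaffected.
P = -3·H + T + 4  [with H=-3, T=-2]  = 11
W = min(T, P) - 3  [with T=-2, P=11]  = -5
U = 3·W + H + 2  [with W=-5, H=-3]  = -16

-16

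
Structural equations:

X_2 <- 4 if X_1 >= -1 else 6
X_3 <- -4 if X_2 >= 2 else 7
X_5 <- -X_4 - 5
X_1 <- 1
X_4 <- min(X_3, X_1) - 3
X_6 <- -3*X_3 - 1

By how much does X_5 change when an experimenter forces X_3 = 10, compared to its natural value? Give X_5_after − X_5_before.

-5

do(X_3=10) replaces the equation X_3 <- -4 if X_2 >= 2 else 7 with the constant X_3 = 10.
X_4 = min(X_3, X_1) - 3  [with X_3=10, X_1=1]  = -2
X_5 = -X_4 - 5  [with X_4=-2]  = -3
Without intervention: X_2 = 4 if X_1 >= -1 else 6  [with X_1=1]  = 4; X_3 = -4 if X_2 >= 2 else 7  [with X_2=4]  = -4; X_4 = min(X_3, X_1) - 3  [with X_3=-4, X_1=1]  = -7; X_5 = -X_4 - 5  [with X_4=-7]  = 2.
Change = -3 − 2 = -5.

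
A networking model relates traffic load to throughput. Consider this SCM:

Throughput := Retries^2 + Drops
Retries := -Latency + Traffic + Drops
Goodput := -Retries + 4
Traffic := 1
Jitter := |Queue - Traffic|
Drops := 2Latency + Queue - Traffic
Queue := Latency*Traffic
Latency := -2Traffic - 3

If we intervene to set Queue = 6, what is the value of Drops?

-5

The intervention breaks the incoming arrows to Queue: Queue := Latency*Traffic no longer applies, and Queue = 6.
Latency = -2Traffic - 3  [with Traffic=1]  = -5
Drops = 2Latency + Queue - Traffic  [with Latency=-5, Queue=6, Traffic=1]  = -5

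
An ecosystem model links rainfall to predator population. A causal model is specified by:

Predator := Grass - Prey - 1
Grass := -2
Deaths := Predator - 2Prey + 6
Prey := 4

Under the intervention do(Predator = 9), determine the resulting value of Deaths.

The intervention breaks the incoming arrows to Predator: Predator := Grass - Prey - 1 no longer applies, and Predator = 9.
Deaths = Predator - 2Prey + 6  [with Predator=9, Prey=4]  = 7

7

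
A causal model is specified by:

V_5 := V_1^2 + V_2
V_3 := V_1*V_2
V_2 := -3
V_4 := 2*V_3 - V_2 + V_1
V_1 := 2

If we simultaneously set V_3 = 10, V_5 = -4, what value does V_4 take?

25

The joint intervention fixes V_3 = 10, V_5 = -4, removing each variable's own equation.
V_4 = 2*V_3 - V_2 + V_1  [with V_3=10, V_2=-3, V_1=2]  = 25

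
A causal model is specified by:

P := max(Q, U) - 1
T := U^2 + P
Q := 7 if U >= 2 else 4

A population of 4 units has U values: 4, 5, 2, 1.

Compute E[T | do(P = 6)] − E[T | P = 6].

-3.5

Every unit gets P=6 under the intervention. T values become 22, 31, 10, 7; E[T|do(P=6)] = 17.5.
Observing P=6 restricts to units where P's equation naturally yields 6: U ∈ {4, 5, 2}. In that subpopulation T = 22, 31, 10, mean 21.
Difference = 17.5 − 21 = -3.5.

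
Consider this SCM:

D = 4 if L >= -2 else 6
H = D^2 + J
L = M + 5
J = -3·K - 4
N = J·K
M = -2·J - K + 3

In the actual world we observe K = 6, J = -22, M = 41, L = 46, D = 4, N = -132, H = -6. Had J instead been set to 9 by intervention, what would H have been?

45

Under do(J=9), the mechanism J = -3·K - 4 is discarded; J is fixed at 9.
M = -2·J - K + 3  [with J=9, K=6]  = -21
L = M + 5  [with M=-21]  = -16
D = 4 if L >= -2 else 6  [with L=-16]  = 6
H = D^2 + J  [with D=6, J=9]  = 45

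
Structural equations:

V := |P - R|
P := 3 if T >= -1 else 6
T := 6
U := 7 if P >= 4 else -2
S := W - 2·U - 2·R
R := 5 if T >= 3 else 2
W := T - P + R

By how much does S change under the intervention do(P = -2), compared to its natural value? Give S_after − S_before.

Under do(P=-2), the mechanism P := 3 if T >= -1 else 6 is discarded; P is fixed at -2.
R = 5 if T >= 3 else 2  [with T=6]  = 5
W = T - P + R  [with T=6, P=-2, R=5]  = 13
U = 7 if P >= 4 else -2  [with P=-2]  = -2
S = W - 2·U - 2·R  [with W=13, U=-2, R=5]  = 7
Without intervention: P = 3 if T >= -1 else 6  [with T=6]  = 3; R = 5 if T >= 3 else 2  [with T=6]  = 5; W = T - P + R  [with T=6, P=3, R=5]  = 8; U = 7 if P >= 4 else -2  [with P=3]  = -2; S = W - 2·U - 2·R  [with W=8, U=-2, R=5]  = 2.
Change = 7 − 2 = 5.

5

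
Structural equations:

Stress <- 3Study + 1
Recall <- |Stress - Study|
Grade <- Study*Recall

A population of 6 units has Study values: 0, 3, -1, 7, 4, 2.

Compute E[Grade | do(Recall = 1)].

2.5

do(Recall=1) breaks Recall's dependence on Study. With Recall=1 fixed, Grade across the units is 0, 3, -1, 7, 4, 2, mean 2.5.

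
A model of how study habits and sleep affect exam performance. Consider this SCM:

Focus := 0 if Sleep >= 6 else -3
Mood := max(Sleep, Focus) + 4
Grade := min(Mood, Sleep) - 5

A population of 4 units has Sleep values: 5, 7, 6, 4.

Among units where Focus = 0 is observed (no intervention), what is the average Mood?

Conditioning on Focus=0 selects the 2 unit(s) with Sleep ∈ {7, 6}. Their Mood values: 11, 10. Mean = 10.5.

10.5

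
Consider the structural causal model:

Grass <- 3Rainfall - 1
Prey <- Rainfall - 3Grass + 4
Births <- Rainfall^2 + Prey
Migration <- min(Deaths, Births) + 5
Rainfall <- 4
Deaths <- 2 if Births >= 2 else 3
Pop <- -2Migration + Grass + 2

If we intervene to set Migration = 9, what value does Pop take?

Intervening sets Migration = 9 and removes its equation (Migration <- min(Deaths, Births) + 5).
Grass = 3Rainfall - 1  [with Rainfall=4]  = 11
Pop = -2Migration + Grass + 2  [with Migration=9, Grass=11]  = -5

-5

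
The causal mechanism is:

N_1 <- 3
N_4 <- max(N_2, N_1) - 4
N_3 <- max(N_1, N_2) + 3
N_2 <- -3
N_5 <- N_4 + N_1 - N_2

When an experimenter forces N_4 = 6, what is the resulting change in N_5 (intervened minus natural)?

Intervening sets N_4 = 6 and removes its equation (N_4 <- max(N_2, N_1) - 4).
N_5 = N_4 + N_1 - N_2  [with N_4=6, N_1=3, N_2=-3]  = 12
Without intervention: N_4 = max(N_2, N_1) - 4  [with N_2=-3, N_1=3]  = -1; N_5 = N_4 + N_1 - N_2  [with N_4=-1, N_1=3, N_2=-3]  = 5.
Change = 12 − 5 = 7.

7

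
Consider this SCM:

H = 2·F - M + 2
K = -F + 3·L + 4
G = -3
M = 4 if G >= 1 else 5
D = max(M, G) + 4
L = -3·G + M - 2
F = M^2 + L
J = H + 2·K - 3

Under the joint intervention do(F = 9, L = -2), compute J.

-10

The joint intervention fixes F = 9, L = -2, removing each variable's own equation.
M = 4 if G >= 1 else 5  [with G=-3]  = 5
K = -F + 3·L + 4  [with F=9, L=-2]  = -11
H = 2·F - M + 2  [with F=9, M=5]  = 15
J = H + 2·K - 3  [with H=15, K=-11]  = -10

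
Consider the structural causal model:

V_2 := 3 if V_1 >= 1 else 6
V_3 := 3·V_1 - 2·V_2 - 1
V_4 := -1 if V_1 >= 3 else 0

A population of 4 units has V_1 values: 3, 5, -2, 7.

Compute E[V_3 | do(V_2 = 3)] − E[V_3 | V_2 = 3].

Under do(V_2=3), V_2's equation is replaced by V_2=3 for every unit. Per-unit V_3: 2, 8, -13, 14. Mean = 2.75.
E[V_3|V_2=3] averages over only the 3 units with V_2=3 (V_1 = 3, 5, 7): V_3 = 2, 8, 14, mean 8.
Difference = 2.75 − 8 = -5.25.

-5.25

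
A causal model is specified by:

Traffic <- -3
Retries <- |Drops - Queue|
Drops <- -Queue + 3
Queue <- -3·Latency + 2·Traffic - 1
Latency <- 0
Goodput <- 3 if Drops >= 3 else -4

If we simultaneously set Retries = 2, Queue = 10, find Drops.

Under do(Retries = 2, Queue = 10), each intervened variable's structural equation is replaced by its fixed value.
Drops = -Queue + 3  [with Queue=10]  = -7

-7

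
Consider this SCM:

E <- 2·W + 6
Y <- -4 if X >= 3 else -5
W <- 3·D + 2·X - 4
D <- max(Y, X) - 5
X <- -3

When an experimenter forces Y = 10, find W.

5

Under do(Y=10), the mechanism Y <- -4 if X >= 3 else -5 is discarded; Y is fixed at 10.
D = max(Y, X) - 5  [with Y=10, X=-3]  = 5
W = 3·D + 2·X - 4  [with D=5, X=-3]  = 5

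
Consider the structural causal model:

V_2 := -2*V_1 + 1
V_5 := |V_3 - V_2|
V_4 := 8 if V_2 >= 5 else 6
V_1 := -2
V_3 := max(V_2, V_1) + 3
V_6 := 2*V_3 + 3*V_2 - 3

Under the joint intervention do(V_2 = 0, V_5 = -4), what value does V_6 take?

3

Setting V_2 = 0, V_5 = -4 by intervention discards those variables' equations.
V_3 = max(V_2, V_1) + 3  [with V_2=0, V_1=-2]  = 3
V_6 = 2*V_3 + 3*V_2 - 3  [with V_3=3, V_2=0]  = 3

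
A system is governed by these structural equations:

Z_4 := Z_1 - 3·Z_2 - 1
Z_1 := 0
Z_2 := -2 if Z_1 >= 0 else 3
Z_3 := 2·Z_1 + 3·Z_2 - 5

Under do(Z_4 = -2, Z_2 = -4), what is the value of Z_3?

Setting Z_4 = -2, Z_2 = -4 by intervention discards those variables' equations.
Z_3 = 2·Z_1 + 3·Z_2 - 5  [with Z_1=0, Z_2=-4]  = -17

-17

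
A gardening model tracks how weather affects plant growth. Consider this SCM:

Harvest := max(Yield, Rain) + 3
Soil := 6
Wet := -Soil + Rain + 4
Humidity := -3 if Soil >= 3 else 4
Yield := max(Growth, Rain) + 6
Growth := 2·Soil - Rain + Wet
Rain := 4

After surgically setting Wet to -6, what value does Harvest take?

13

The intervention breaks the incoming arrows to Wet: Wet := -Soil + Rain + 4 no longer applies, and Wet = -6.
Growth = 2·Soil - Rain + Wet  [with Soil=6, Rain=4, Wet=-6]  = 2
Yield = max(Growth, Rain) + 6  [with Growth=2, Rain=4]  = 10
Harvest = max(Yield, Rain) + 3  [with Yield=10, Rain=4]  = 13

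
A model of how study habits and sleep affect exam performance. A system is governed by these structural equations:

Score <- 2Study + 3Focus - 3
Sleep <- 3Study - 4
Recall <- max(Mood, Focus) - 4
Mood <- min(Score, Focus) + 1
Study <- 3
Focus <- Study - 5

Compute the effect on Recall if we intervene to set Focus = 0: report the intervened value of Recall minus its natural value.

The intervention breaks the incoming arrows to Focus: Focus <- Study - 5 no longer applies, and Focus = 0.
Score = 2Study + 3Focus - 3  [with Study=3, Focus=0]  = 3
Mood = min(Score, Focus) + 1  [with Score=3, Focus=0]  = 1
Recall = max(Mood, Focus) - 4  [with Mood=1, Focus=0]  = -3
Without intervention: Focus = Study - 5  [with Study=3]  = -2; Score = 2Study + 3Focus - 3  [with Study=3, Focus=-2]  = -3; Mood = min(Score, Focus) + 1  [with Score=-3, Focus=-2]  = -2; Recall = max(Mood, Focus) - 4  [with Mood=-2, Focus=-2]  = -6.
Change = -3 − (-6) = 3.

3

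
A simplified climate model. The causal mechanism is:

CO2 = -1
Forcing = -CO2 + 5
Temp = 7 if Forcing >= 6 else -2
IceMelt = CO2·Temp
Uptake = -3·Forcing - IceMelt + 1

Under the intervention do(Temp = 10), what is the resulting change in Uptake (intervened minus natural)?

3

do(Temp=10) replaces the equation Temp = 7 if Forcing >= 6 else -2 with the constant Temp = 10.
Forcing = -CO2 + 5  [with CO2=-1]  = 6
IceMelt = CO2·Temp  [with CO2=-1, Temp=10]  = -10
Uptake = -3·Forcing - IceMelt + 1  [with Forcing=6, IceMelt=-10]  = -7
Without intervention: Forcing = -CO2 + 5  [with CO2=-1]  = 6; Temp = 7 if Forcing >= 6 else -2  [with Forcing=6]  = 7; IceMelt = CO2·Temp  [with CO2=-1, Temp=7]  = -7; Uptake = -3·Forcing - IceMelt + 1  [with Forcing=6, IceMelt=-7]  = -10.
Change = -7 − (-10) = 3.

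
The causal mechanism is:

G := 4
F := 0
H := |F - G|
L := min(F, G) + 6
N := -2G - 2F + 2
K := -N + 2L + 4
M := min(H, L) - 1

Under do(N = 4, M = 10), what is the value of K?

Under do(N = 4, M = 10), each intervened variable's structural equation is replaced by its fixed value.
L = min(F, G) + 6  [with F=0, G=4]  = 6
K = -N + 2L + 4  [with N=4, L=6]  = 12

12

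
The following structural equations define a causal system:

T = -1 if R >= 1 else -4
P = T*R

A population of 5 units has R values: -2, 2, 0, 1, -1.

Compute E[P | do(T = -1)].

Under do(T=-1), T's equation is replaced by T=-1 for every unit. Per-unit P: 2, -2, 0, -1, 1. Mean = 0.

0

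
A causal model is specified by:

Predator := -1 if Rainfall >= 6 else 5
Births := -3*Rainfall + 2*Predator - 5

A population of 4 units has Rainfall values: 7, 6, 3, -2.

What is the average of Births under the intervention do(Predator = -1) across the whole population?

Under do(Predator=-1), Predator's equation is replaced by Predator=-1 for every unit. Per-unit Births: -28, -25, -16, -1. Mean = -17.5.

-17.5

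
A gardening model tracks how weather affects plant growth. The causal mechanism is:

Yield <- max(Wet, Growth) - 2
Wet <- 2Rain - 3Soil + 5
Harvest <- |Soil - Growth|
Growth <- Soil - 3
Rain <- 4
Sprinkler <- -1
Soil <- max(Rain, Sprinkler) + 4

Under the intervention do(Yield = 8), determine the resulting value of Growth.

do(Yield=8) replaces the equation Yield <- max(Wet, Growth) - 2 with the constant Yield = 8.
Since Growth is not a descendant of the intervened variable, it is unaffected.
Soil = max(Rain, Sprinkler) + 4  [with Rain=4, Sprinkler=-1]  = 8
Growth = Soil - 3  [with Soil=8]  = 5

5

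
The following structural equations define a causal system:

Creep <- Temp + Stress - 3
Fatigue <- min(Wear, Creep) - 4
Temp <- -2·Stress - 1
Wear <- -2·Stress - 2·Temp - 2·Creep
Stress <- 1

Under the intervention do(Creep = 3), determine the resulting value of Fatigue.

do(Creep=3) replaces the equation Creep <- Temp + Stress - 3 with the constant Creep = 3.
Temp = -2·Stress - 1  [with Stress=1]  = -3
Wear = -2·Stress - 2·Temp - 2·Creep  [with Stress=1, Temp=-3, Creep=3]  = -2
Fatigue = min(Wear, Creep) - 4  [with Wear=-2, Creep=3]  = -6

-6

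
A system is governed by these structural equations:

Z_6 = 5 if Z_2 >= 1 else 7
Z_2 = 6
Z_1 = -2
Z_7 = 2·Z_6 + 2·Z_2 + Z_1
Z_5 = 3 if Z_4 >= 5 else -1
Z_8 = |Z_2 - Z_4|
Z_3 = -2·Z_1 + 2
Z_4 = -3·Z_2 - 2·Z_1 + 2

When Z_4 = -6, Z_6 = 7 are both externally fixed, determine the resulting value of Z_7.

24

Setting Z_4 = -6, Z_6 = 7 by intervention discards those variables' equations.
Z_7 = 2·Z_6 + 2·Z_2 + Z_1  [with Z_6=7, Z_2=6, Z_1=-2]  = 24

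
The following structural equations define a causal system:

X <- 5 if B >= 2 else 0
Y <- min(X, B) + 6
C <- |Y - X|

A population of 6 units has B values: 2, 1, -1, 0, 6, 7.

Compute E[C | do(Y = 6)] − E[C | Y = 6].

-2.5

do(Y=6) breaks Y's dependence on B. With Y=6 fixed, C across the units is 1, 6, 6, 6, 1, 1, mean 3.5.
Observing Y=6 restricts to units where Y's equation naturally yields 6: B ∈ {1, 0}. In that subpopulation C = 6, 6, mean 6.
Difference = 3.5 − 6 = -2.5.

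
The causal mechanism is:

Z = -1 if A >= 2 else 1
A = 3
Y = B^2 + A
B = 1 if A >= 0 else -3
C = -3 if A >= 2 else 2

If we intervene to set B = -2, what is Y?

7

The intervention breaks the incoming arrows to B: B = 1 if A >= 0 else -3 no longer applies, and B = -2.
Y = B^2 + A  [with B=-2, A=3]  = 7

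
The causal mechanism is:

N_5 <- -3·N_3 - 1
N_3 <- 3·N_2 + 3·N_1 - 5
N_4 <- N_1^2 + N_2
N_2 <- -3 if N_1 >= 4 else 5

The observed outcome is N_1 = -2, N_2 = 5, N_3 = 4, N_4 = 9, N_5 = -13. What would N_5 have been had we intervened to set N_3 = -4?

11

do(N_3=-4) replaces the equation N_3 <- 3·N_2 + 3·N_1 - 5 with the constant N_3 = -4.
N_5 = -3·N_3 - 1  [with N_3=-4]  = 11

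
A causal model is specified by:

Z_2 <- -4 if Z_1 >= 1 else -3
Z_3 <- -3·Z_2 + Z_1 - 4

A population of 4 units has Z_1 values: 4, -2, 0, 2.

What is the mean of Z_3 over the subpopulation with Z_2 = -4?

11

Conditioning on Z_2=-4 selects the 2 unit(s) with Z_1 ∈ {4, 2}. Their Z_3 values: 12, 10. Mean = 11.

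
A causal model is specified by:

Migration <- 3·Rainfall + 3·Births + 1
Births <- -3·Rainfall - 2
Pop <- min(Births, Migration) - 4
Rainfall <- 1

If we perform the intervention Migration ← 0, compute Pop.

-9

The intervention breaks the incoming arrows to Migration: Migration <- 3·Rainfall + 3·Births + 1 no longer applies, and Migration = 0.
Births = -3·Rainfall - 2  [with Rainfall=1]  = -5
Pop = min(Births, Migration) - 4  [with Births=-5, Migration=0]  = -9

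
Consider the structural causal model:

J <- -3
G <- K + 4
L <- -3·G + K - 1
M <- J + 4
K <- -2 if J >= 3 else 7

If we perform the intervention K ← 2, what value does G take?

Under do(K=2), the mechanism K <- -2 if J >= 3 else 7 is discarded; K is fixed at 2.
G = K + 4  [with K=2]  = 6

6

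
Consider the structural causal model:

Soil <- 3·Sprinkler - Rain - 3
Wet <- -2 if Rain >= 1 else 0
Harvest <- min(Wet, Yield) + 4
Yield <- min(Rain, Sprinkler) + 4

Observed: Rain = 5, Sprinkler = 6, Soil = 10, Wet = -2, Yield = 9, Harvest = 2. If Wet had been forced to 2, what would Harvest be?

Under do(Wet=2), the mechanism Wet <- -2 if Rain >= 1 else 0 is discarded; Wet is fixed at 2.
Yield = min(Rain, Sprinkler) + 4  [with Rain=5, Sprinkler=6]  = 9
Harvest = min(Wet, Yield) + 4  [with Wet=2, Yield=9]  = 6

6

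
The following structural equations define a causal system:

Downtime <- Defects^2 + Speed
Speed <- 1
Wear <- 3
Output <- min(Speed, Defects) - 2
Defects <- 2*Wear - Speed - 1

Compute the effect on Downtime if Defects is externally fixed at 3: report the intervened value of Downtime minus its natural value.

-7

do(Defects=3) replaces the equation Defects <- 2*Wear - Speed - 1 with the constant Defects = 3.
Downtime = Defects^2 + Speed  [with Defects=3, Speed=1]  = 10
Without intervention: Defects = 2*Wear - Speed - 1  [with Wear=3, Speed=1]  = 4; Downtime = Defects^2 + Speed  [with Defects=4, Speed=1]  = 17.
Change = 10 − 17 = -7.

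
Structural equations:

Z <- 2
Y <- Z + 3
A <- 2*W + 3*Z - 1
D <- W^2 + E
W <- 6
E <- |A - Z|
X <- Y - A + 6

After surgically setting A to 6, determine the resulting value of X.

The intervention breaks the incoming arrows to A: A <- 2*W + 3*Z - 1 no longer applies, and A = 6.
Y = Z + 3  [with Z=2]  = 5
X = Y - A + 6  [with Y=5, A=6]  = 5

5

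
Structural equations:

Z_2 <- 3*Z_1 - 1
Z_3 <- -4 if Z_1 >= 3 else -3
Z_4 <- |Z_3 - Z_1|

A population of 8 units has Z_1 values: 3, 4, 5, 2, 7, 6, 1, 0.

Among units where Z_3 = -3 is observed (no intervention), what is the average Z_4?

Conditioning on Z_3=-3 selects the 3 unit(s) with Z_1 ∈ {2, 1, 0}. Their Z_4 values: 5, 4, 3. Mean = 4.

4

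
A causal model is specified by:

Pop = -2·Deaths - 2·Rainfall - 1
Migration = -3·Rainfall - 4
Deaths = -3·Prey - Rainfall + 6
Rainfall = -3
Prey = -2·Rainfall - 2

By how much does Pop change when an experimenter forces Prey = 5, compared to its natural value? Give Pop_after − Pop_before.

6

do(Prey=5) replaces the equation Prey = -2·Rainfall - 2 with the constant Prey = 5.
Deaths = -3·Prey - Rainfall + 6  [with Prey=5, Rainfall=-3]  = -6
Pop = -2·Deaths - 2·Rainfall - 1  [with Deaths=-6, Rainfall=-3]  = 17
Without intervention: Prey = -2·Rainfall - 2  [with Rainfall=-3]  = 4; Deaths = -3·Prey - Rainfall + 6  [with Prey=4, Rainfall=-3]  = -3; Pop = -2·Deaths - 2·Rainfall - 1  [with Deaths=-3, Rainfall=-3]  = 11.
Change = 17 − 11 = 6.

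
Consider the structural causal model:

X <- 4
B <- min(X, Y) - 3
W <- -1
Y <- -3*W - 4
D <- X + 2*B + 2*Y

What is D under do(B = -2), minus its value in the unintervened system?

4

Intervening sets B = -2 and removes its equation (B <- min(X, Y) - 3).
Y = -3*W - 4  [with W=-1]  = -1
D = X + 2*B + 2*Y  [with X=4, B=-2, Y=-1]  = -2
Without intervention: Y = -3*W - 4  [with W=-1]  = -1; B = min(X, Y) - 3  [with X=4, Y=-1]  = -4; D = X + 2*B + 2*Y  [with X=4, B=-4, Y=-1]  = -6.
Change = -2 − (-6) = 4.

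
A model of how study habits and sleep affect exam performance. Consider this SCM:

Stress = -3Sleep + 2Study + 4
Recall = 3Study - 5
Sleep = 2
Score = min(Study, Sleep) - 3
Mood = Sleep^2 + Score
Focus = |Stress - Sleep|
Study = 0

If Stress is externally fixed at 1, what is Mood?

The intervention breaks the incoming arrows to Stress: Stress = -3Sleep + 2Study + 4 no longer applies, and Stress = 1.
No directed path runs from Stress to Mood, so Mood keeps its natural value.
Score = min(Study, Sleep) - 3  [with Study=0, Sleep=2]  = -3
Mood = Sleep^2 + Score  [with Sleep=2, Score=-3]  = 1

1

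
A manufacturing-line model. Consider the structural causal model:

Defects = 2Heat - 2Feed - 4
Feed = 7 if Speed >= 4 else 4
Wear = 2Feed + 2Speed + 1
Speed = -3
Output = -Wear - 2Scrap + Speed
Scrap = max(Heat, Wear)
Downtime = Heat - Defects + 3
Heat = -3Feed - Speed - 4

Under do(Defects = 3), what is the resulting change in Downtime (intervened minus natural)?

do(Defects=3) replaces the equation Defects = 2Heat - 2Feed - 4 with the constant Defects = 3.
Feed = 7 if Speed >= 4 else 4  [with Speed=-3]  = 4
Heat = -3Feed - Speed - 4  [with Feed=4, Speed=-3]  = -13
Downtime = Heat - Defects + 3  [with Heat=-13, Defects=3]  = -13
Without intervention: Feed = 7 if Speed >= 4 else 4  [with Speed=-3]  = 4; Heat = -3Feed - Speed - 4  [with Feed=4, Speed=-3]  = -13; Defects = 2Heat - 2Feed - 4  [with Heat=-13, Feed=4]  = -38; Downtime = Heat - Defects + 3  [with Heat=-13, Defects=-38]  = 28.
Change = -13 − 28 = -41.

-41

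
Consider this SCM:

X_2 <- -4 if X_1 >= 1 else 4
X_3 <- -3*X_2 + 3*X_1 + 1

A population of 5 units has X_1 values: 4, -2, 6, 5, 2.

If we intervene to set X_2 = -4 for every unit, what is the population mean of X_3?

Under do(X_2=-4), X_2's equation is replaced by X_2=-4 for every unit. Per-unit X_3: 25, 7, 31, 28, 19. Mean = 22.

22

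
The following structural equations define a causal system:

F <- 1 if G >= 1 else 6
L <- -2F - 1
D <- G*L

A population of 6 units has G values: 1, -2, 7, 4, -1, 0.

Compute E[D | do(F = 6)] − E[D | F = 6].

-32.5

The intervention sets F=6 in all 6 units regardless of G. Recomputing D per unit gives -13, 26, -91, -52, 13, 0; average -19.5.
E[D|F=6] averages over only the 3 units with F=6 (G = -2, -1, 0): D = 26, 13, 0, mean 13.
Difference = -19.5 − 13 = -32.5.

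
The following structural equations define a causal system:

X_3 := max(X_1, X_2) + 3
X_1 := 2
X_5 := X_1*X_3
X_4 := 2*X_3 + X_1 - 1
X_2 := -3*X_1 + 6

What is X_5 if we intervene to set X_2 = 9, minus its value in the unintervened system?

14

do(X_2=9) replaces the equation X_2 := -3*X_1 + 6 with the constant X_2 = 9.
X_3 = max(X_1, X_2) + 3  [with X_1=2, X_2=9]  = 12
X_5 = X_1*X_3  [with X_1=2, X_3=12]  = 24
Without intervention: X_2 = -3*X_1 + 6  [with X_1=2]  = 0; X_3 = max(X_1, X_2) + 3  [with X_1=2, X_2=0]  = 5; X_5 = X_1*X_3  [with X_1=2, X_3=5]  = 10.
Change = 24 − 10 = 14.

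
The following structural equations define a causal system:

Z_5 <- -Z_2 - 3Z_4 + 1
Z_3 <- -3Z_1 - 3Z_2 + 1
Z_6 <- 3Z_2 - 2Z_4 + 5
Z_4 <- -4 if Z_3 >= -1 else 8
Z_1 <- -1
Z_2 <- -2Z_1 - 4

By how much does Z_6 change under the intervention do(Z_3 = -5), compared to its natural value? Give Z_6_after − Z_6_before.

-24

The intervention breaks the incoming arrows to Z_3: Z_3 <- -3Z_1 - 3Z_2 + 1 no longer applies, and Z_3 = -5.
Z_2 = -2Z_1 - 4  [with Z_1=-1]  = -2
Z_4 = -4 if Z_3 >= -1 else 8  [with Z_3=-5]  = 8
Z_6 = 3Z_2 - 2Z_4 + 5  [with Z_2=-2, Z_4=8]  = -17
Without intervention: Z_2 = -2Z_1 - 4  [with Z_1=-1]  = -2; Z_3 = -3Z_1 - 3Z_2 + 1  [with Z_1=-1, Z_2=-2]  = 10; Z_4 = -4 if Z_3 >= -1 else 8  [with Z_3=10]  = -4; Z_6 = 3Z_2 - 2Z_4 + 5  [with Z_2=-2, Z_4=-4]  = 7.
Change = -17 − 7 = -24.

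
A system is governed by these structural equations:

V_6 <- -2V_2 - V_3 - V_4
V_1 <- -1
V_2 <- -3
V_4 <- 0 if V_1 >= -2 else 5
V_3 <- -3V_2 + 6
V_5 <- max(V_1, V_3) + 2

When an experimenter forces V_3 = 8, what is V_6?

-2

The intervention breaks the incoming arrows to V_3: V_3 <- -3V_2 + 6 no longer applies, and V_3 = 8.
V_4 = 0 if V_1 >= -2 else 5  [with V_1=-1]  = 0
V_6 = -2V_2 - V_3 - V_4  [with V_2=-3, V_3=8, V_4=0]  = -2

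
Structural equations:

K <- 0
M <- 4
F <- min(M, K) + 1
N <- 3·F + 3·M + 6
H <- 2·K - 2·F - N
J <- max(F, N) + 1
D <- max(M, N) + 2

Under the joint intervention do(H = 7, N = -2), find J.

Setting H = 7, N = -2 by intervention discards those variables' equations.
F = min(M, K) + 1  [with M=4, K=0]  = 1
J = max(F, N) + 1  [with F=1, N=-2]  = 2

2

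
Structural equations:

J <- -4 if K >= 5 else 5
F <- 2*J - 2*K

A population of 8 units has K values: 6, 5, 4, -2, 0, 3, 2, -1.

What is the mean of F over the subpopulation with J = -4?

E[F|J=-4] averages over only the 2 units with J=-4 (K = 6, 5): F = -20, -18, mean -19.

-19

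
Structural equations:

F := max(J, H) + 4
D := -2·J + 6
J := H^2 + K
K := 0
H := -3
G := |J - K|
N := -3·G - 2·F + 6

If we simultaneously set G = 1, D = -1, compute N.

-23

Under do(G = 1, D = -1), each intervened variable's structural equation is replaced by its fixed value.
J = H^2 + K  [with H=-3, K=0]  = 9
F = max(J, H) + 4  [with J=9, H=-3]  = 13
N = -3·G - 2·F + 6  [with G=1, F=13]  = -23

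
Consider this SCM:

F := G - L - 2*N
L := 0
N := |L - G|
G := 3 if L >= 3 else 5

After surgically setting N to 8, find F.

-11

The intervention breaks the incoming arrows to N: N := |L - G| no longer applies, and N = 8.
G = 3 if L >= 3 else 5  [with L=0]  = 5
F = G - L - 2*N  [with G=5, L=0, N=8]  = -11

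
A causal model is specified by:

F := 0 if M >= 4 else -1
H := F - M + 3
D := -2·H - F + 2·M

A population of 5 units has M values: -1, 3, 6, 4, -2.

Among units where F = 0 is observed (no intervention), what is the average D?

E[D|F=0] averages over only the 2 units with F=0 (M = 6, 4): D = 18, 10, mean 14.

14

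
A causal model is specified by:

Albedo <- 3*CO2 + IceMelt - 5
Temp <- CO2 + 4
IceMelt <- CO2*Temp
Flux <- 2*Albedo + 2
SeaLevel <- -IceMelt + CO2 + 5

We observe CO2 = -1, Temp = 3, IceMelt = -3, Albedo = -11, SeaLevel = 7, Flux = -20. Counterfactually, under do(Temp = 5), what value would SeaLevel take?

do(Temp=5) replaces the equation Temp <- CO2 + 4 with the constant Temp = 5.
IceMelt = CO2*Temp  [with CO2=-1, Temp=5]  = -5
SeaLevel = -IceMelt + CO2 + 5  [with IceMelt=-5, CO2=-1]  = 9

9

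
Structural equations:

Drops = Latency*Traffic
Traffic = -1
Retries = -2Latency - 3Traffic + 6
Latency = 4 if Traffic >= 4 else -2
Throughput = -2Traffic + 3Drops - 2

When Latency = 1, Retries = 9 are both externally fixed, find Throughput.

Setting Latency = 1, Retries = 9 by intervention discards those variables' equations.
Drops = Latency*Traffic  [with Latency=1, Traffic=-1]  = -1
Throughput = -2Traffic + 3Drops - 2  [with Traffic=-1, Drops=-1]  = -3

-3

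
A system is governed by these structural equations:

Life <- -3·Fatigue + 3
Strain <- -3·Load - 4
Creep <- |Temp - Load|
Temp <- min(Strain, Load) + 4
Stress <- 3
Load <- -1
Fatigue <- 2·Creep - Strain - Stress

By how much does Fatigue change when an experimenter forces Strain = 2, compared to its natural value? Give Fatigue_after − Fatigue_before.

The intervention breaks the incoming arrows to Strain: Strain <- -3·Load - 4 no longer applies, and Strain = 2.
Temp = min(Strain, Load) + 4  [with Strain=2, Load=-1]  = 3
Creep = |Temp - Load|  [with Temp=3, Load=-1]  = 4
Fatigue = 2·Creep - Strain - Stress  [with Creep=4, Strain=2, Stress=3]  = 3
Without intervention: Strain = -3·Load - 4  [with Load=-1]  = -1; Temp = min(Strain, Load) + 4  [with Strain=-1, Load=-1]  = 3; Creep = |Temp - Load|  [with Temp=3, Load=-1]  = 4; Fatigue = 2·Creep - Strain - Stress  [with Creep=4, Strain=-1, Stress=3]  = 6.
Change = 3 − 6 = -3.

-3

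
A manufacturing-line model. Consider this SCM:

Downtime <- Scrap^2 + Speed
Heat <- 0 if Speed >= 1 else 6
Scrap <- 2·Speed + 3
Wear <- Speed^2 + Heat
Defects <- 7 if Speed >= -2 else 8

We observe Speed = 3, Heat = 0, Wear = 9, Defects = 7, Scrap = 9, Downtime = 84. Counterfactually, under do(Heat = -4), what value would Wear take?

5

The intervention breaks the incoming arrows to Heat: Heat <- 0 if Speed >= 1 else 6 no longer applies, and Heat = -4.
Wear = Speed^2 + Heat  [with Speed=3, Heat=-4]  = 5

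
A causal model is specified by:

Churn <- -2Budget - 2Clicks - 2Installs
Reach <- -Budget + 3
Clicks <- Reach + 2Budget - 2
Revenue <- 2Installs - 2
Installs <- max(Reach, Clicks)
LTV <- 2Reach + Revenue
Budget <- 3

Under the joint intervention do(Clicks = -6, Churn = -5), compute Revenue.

Setting Clicks = -6, Churn = -5 by intervention discards those variables' equations.
Reach = -Budget + 3  [with Budget=3]  = 0
Installs = max(Reach, Clicks)  [with Reach=0, Clicks=-6]  = 0
Revenue = 2Installs - 2  [with Installs=0]  = -2

-2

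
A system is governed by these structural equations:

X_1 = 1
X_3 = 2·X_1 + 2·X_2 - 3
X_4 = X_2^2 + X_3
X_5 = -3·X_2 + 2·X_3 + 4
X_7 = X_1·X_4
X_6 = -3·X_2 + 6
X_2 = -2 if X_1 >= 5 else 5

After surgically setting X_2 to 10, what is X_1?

Under do(X_2=10), the mechanism X_2 = -2 if X_1 >= 5 else 5 is discarded; X_2 is fixed at 10.
X_1 is not downstream of the intervention, so its value is determined by the original equations.

1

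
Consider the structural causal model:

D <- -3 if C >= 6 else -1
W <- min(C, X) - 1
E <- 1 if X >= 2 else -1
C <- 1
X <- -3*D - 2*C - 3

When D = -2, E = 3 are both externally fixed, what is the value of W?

0

Setting D = -2, E = 3 by intervention discards those variables' equations.
X = -3*D - 2*C - 3  [with D=-2, C=1]  = 1
W = min(C, X) - 1  [with C=1, X=1]  = 0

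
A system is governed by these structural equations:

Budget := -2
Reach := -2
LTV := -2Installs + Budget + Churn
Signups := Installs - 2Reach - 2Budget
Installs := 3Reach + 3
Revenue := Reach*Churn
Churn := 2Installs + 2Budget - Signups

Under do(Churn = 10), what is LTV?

14

Under do(Churn=10), the mechanism Churn := 2Installs + 2Budget - Signups is discarded; Churn is fixed at 10.
Installs = 3Reach + 3  [with Reach=-2]  = -3
LTV = -2Installs + Budget + Churn  [with Installs=-3, Budget=-2, Churn=10]  = 14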